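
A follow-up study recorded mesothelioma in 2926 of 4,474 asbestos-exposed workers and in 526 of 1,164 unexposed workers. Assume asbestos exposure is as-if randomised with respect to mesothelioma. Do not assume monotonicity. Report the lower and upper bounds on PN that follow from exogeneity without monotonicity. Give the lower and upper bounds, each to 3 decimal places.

p₁ = P(outcome | exposed) = 2926/4474 = 0.654
p₀ = P(outcome | unexposed) = 526/1164 = 0.45189
Under exogeneity alone the bounds on PN are max{0,(p₁−p₀)/p₁} ≤ PN ≤ min{1,(1−p₀)/p₁}.
  lower = (p₁ − p₀)/p₁ = 0.20211 / 0.654 ≈ 0.3090
  upper = min{1, (1 − p₀)/p₁} = 0.54811 / 0.654 ≈ 0.8381

0.309 ≤ PN ≤ 0.838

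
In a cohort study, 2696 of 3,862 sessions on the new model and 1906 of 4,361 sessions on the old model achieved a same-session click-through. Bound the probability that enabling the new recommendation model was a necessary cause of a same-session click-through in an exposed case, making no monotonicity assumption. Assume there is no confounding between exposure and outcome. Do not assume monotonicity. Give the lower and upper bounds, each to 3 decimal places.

0.374 ≤ PN ≤ 0.806

p₁ = P(outcome | exposed) = 2696/3862 = 0.69808
p₀ = P(outcome | unexposed) = 1906/4361 = 0.43706
Under exogeneity alone the bounds on PN are max{0,(p₁−p₀)/p₁} ≤ PN ≤ min{1,(1−p₀)/p₁}.
  lower = (p₁ − p₀)/p₁ = 0.26103 / 0.69808 ≈ 0.3739
  upper = min{1, (1 − p₀)/p₁} = 0.56294 / 0.69808 ≈ 0.8064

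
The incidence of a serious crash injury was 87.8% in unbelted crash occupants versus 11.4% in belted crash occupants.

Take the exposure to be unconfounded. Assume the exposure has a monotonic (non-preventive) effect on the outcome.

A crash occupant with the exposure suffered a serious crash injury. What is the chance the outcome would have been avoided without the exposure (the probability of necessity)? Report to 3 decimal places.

p₁ = 0.878, p₀ = 0.114.
Under exogeneity and monotonicity, PN = (p₁ − p₀) / p₁.
PN = (0.878 − 0.114) / 0.878 = 0.764 / 0.878 ≈ 0.8702

PN ≈ 0.870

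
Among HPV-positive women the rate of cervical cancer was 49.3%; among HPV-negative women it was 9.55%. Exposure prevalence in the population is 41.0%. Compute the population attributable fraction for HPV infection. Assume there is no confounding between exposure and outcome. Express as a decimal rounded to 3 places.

p₁ = 0.493, p₀ = 0.0955.
Overall risk P(Y=1) = π·p₁ + (1−π)·p₀ = 0.41×0.493 + 0.59×0.0955 = 0.25848.
Under exogeneity, PAF = [P(Y=1) − p₀] / P(Y=1).
PAF = (0.25848 − 0.0955) / 0.25848 ≈ 0.6305

PAF ≈ 0.631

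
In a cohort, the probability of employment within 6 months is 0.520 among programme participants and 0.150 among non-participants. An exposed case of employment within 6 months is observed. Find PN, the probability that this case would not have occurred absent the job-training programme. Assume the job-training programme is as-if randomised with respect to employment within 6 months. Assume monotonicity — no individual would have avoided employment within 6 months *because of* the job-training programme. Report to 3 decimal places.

Let p₁ = 0.52, p₀ = 0.15.
Under exogeneity and monotonicity, PN = (p₁ − p₀) / p₁.
PN = (0.52 − 0.15) / 0.52 = 0.37 / 0.52 ≈ 0.7115

PN ≈ 0.712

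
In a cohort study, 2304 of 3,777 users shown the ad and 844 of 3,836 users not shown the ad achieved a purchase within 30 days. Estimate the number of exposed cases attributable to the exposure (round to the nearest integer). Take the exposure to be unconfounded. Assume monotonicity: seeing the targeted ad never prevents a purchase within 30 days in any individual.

about 1473 cases

p₁ = P(outcome | exposed) = 2304/3777 = 0.61001
p₀ = P(outcome | unexposed) = 844/3836 = 0.22002
PN = (p₁ − p₀)/p₁ = (0.61001 − 0.22002) / 0.61001 ≈ 0.63931.
Attributable cases ≈ PN × (exposed cases) = 0.63931 × 2304 ≈ 1472.98.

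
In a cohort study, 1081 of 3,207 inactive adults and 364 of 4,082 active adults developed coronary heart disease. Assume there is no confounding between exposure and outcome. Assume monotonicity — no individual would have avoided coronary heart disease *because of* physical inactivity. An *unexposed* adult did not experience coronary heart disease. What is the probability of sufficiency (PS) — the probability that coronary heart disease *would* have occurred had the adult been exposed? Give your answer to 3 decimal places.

p₁ = P(outcome | exposed) = 1081/3207 = 0.33708
p₀ = P(outcome | unexposed) = 364/4082 = 0.089172
Under exogeneity and monotonicity, PS = (p₁ − p₀) / (1 − p₀).
PS = (0.33708 − 0.089172) / (1 − 0.089172) = 0.2479 / 0.91083 ≈ 0.2722

PS ≈ 0.272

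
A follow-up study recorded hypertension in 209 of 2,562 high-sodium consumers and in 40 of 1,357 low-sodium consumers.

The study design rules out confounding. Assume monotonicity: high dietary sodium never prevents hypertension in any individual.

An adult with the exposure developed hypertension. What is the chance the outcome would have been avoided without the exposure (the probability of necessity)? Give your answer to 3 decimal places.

p₁ = P(outcome | exposed) = 209/2562 = 0.081577
p₀ = P(outcome | unexposed) = 40/1357 = 0.029477
Under exogeneity and monotonicity, PN = (p₁ − p₀) / p₁.
PN = (0.081577 − 0.029477) / 0.081577 = 0.0521 / 0.081577 ≈ 0.6387

PN ≈ 0.639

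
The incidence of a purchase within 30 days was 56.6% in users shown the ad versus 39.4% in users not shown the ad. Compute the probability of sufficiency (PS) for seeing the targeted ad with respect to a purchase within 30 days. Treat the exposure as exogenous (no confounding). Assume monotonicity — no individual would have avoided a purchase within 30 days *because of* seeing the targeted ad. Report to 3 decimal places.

PS ≈ 0.284

p₁ = 0.566, p₀ = 0.394.
Under exogeneity and monotonicity, PS = (p₁ − p₀) / (1 − p₀).
PS = (0.566 − 0.394) / (1 − 0.394) = 0.172 / 0.606 ≈ 0.2838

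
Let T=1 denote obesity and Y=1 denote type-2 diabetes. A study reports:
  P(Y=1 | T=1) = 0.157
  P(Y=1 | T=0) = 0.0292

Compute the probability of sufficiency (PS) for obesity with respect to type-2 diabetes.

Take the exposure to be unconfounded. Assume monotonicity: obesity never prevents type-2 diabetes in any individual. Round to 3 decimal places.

PS ≈ 0.132

Let p₁ = 0.157, p₀ = 0.0292.
Under exogeneity and monotonicity, PS = (p₁ − p₀) / (1 − p₀).
PS = (0.157 − 0.0292) / (1 − 0.0292) = 0.1278 / 0.9708 ≈ 0.1316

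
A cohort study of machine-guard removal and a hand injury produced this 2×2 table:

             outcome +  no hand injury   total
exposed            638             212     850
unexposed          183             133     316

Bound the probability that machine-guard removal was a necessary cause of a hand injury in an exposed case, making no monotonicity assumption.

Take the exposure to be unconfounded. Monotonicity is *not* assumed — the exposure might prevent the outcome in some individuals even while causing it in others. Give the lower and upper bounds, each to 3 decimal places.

p₁ = P(outcome | exposed) = 638/850 = 0.75059
p₀ = P(outcome | unexposed) = 183/316 = 0.57911
Under exogeneity alone the bounds on PN are max{0,(p₁−p₀)/p₁} ≤ PN ≤ min{1,(1−p₀)/p₁}.
  lower = (p₁ − p₀)/p₁ = 0.17147 / 0.75059 ≈ 0.2285
  upper = min{1, (1 − p₀)/p₁} = 0.42089 / 0.75059 ≈ 0.5607

0.228 ≤ PN ≤ 0.561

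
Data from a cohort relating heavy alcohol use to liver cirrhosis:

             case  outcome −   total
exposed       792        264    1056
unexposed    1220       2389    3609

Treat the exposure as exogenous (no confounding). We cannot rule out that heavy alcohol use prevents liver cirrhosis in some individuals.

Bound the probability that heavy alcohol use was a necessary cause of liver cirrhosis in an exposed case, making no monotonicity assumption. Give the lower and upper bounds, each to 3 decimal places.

p₁ = P(outcome | exposed) = 792/1056 = 0.75
p₀ = P(outcome | unexposed) = 1220/3609 = 0.33804
Under exogeneity alone the bounds on PN are max{0,(p₁−p₀)/p₁} ≤ PN ≤ min{1,(1−p₀)/p₁}.
  lower = (p₁ − p₀)/p₁ = 0.41196 / 0.75 ≈ 0.5493
  upper = min{1, (1 − p₀)/p₁} = 0.66196 / 0.75 ≈ 0.8826

0.549 ≤ PN ≤ 0.883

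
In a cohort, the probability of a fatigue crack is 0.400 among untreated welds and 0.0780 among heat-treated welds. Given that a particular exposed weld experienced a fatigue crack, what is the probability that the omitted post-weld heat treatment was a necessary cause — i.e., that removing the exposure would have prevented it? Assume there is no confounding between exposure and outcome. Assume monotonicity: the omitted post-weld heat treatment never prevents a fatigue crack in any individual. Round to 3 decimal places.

PN ≈ 0.805

Let p₁ = 0.4, p₀ = 0.078.
Under exogeneity and monotonicity, PN = (p₁ − p₀) / p₁.
PN = (0.4 − 0.078) / 0.4 = 0.322 / 0.4 ≈ 0.8050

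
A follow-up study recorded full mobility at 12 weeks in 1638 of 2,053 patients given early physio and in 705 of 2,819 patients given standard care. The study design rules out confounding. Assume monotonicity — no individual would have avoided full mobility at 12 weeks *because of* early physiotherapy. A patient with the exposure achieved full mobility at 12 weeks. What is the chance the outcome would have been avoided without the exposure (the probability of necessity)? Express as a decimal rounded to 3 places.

PN ≈ 0.687

p₁ = P(outcome | exposed) = 1638/2053 = 0.79786
p₀ = P(outcome | unexposed) = 705/2819 = 0.25009
Under exogeneity and monotonicity, PN = (p₁ − p₀) / p₁.
PN = (0.79786 − 0.25009) / 0.79786 = 0.54777 / 0.79786 ≈ 0.6865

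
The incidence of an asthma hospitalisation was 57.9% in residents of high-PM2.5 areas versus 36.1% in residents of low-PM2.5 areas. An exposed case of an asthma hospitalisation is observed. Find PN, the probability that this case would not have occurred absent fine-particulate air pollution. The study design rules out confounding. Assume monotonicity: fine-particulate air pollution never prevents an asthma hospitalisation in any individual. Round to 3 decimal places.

p₁ = 0.579, p₀ = 0.361.
Under exogeneity and monotonicity, PN = (p₁ − p₀) / p₁.
PN = (0.579 − 0.361) / 0.579 = 0.218 / 0.579 ≈ 0.3765

PN ≈ 0.377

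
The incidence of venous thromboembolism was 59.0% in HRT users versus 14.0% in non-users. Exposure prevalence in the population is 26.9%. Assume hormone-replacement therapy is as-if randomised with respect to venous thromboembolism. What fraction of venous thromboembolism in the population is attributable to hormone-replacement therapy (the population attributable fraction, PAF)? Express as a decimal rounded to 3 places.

PAF ≈ 0.464

p₁ = 0.59, p₀ = 0.14.
Overall risk P(Y=1) = π·p₁ + (1−π)·p₀ = 0.269×0.59 + 0.731×0.14 = 0.26105.
Under exogeneity, PAF = [P(Y=1) − p₀] / P(Y=1).
PAF = (0.26105 − 0.14) / 0.26105 ≈ 0.4637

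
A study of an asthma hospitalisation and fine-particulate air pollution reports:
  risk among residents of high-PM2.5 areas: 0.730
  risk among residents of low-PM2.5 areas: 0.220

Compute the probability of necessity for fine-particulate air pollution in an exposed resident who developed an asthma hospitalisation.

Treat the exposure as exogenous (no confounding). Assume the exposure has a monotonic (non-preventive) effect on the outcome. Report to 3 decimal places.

Let p₁ = 0.73, p₀ = 0.22.
Under exogeneity and monotonicity, PN = (p₁ − p₀) / p₁.
PN = (0.73 − 0.22) / 0.73 = 0.51 / 0.73 ≈ 0.6986

PN ≈ 0.699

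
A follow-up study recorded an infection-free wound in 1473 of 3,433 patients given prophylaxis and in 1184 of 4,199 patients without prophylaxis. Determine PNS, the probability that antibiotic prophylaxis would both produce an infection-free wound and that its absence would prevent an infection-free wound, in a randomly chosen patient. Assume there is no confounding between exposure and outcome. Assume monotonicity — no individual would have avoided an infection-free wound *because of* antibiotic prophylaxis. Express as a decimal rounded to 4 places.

p₁ = P(outcome | exposed) = 1473/3433 = 0.42907
p₀ = P(outcome | unexposed) = 1184/4199 = 0.28197
Under exogeneity and monotonicity, PNS = p₁ − p₀.
PNS = 0.42907 − 0.28197 = 0.1471

PNS ≈ 0.1471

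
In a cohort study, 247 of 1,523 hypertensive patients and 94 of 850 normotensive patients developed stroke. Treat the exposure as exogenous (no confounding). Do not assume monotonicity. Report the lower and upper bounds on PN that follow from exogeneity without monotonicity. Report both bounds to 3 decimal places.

p₁ = P(outcome | exposed) = 247/1523 = 0.16218
p₀ = P(outcome | unexposed) = 94/850 = 0.11059
Under exogeneity alone the bounds on PN are max{0,(p₁−p₀)/p₁} ≤ PN ≤ min{1,(1−p₀)/p₁}.
  lower = (p₁ − p₀)/p₁ = 0.051592 / 0.16218 ≈ 0.3181
  upper = min{1, (1 − p₀)/p₁} = 0.88941 / 0.16218 ≈ 5.4841 → capped at 1

0.318 ≤ PN ≤ 1.000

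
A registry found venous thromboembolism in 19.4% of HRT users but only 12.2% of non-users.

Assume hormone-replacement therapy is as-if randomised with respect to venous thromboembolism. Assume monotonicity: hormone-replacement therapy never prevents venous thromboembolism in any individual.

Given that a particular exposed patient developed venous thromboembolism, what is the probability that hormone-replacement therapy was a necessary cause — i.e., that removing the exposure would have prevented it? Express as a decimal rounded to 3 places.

PN ≈ 0.371

p₁ = 0.194, p₀ = 0.122.
Under exogeneity and monotonicity, PN = (p₁ − p₀) / p₁.
PN = (0.194 − 0.122) / 0.194 = 0.072 / 0.194 ≈ 0.3711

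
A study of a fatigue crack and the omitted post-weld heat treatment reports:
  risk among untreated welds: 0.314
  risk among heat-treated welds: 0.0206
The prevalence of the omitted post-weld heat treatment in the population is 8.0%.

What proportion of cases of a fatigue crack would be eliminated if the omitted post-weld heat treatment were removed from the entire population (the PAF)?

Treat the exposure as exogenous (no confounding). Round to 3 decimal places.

Let p₁ = 0.314, p₀ = 0.0206.
Overall risk P(Y=1) = π·p₁ + (1−π)·p₀ = 0.08×0.314 + 0.92×0.0206 = 0.044072.
Under exogeneity, PAF = [P(Y=1) − p₀] / P(Y=1).
PAF = (0.044072 − 0.0206) / 0.044072 ≈ 0.5326

PAF ≈ 0.533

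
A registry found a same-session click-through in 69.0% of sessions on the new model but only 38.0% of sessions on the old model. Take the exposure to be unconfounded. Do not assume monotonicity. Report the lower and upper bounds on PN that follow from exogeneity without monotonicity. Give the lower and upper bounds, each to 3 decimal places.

0.449 ≤ PN ≤ 0.899

p₁ = 0.69, p₀ = 0.38.
Under exogeneity alone the bounds on PN are max{0,(p₁−p₀)/p₁} ≤ PN ≤ min{1,(1−p₀)/p₁}.
  lower = (p₁ − p₀)/p₁ = 0.31 / 0.69 ≈ 0.4493
  upper = min{1, (1 − p₀)/p₁} = 0.62 / 0.69 ≈ 0.8986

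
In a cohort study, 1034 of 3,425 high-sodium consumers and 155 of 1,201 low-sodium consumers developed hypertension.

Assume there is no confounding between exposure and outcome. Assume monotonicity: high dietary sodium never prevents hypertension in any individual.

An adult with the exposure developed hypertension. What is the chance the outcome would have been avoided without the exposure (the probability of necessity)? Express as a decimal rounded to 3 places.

p₁ = P(outcome | exposed) = 1034/3425 = 0.3019
p₀ = P(outcome | unexposed) = 155/1201 = 0.12906
Under exogeneity and monotonicity, PN = (p₁ − p₀) / p₁.
PN = (0.3019 − 0.12906) / 0.3019 = 0.17284 / 0.3019 ≈ 0.5725

PN ≈ 0.573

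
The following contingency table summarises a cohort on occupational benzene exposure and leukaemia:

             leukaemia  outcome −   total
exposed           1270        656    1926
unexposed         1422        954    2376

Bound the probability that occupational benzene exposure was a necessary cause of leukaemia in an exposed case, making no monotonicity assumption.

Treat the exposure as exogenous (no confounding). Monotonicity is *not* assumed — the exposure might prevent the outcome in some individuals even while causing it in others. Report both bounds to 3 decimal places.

0.092 ≤ PN ≤ 0.609

p₁ = P(outcome | exposed) = 1270/1926 = 0.6594
p₀ = P(outcome | unexposed) = 1422/2376 = 0.59848
Under exogeneity alone the bounds on PN are max{0,(p₁−p₀)/p₁} ≤ PN ≤ min{1,(1−p₀)/p₁}.
  lower = (p₁ − p₀)/p₁ = 0.060913 / 0.6594 ≈ 0.0924
  upper = min{1, (1 − p₀)/p₁} = 0.40152 / 0.6594 ≈ 0.6089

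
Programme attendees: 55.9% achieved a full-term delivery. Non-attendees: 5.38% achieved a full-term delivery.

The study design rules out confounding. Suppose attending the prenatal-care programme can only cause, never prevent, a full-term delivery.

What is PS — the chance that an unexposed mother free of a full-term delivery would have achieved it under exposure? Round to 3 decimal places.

p₁ = 0.559, p₀ = 0.0538.
Under exogeneity and monotonicity, PS = (p₁ − p₀) / (1 − p₀).
PS = (0.559 − 0.0538) / (1 − 0.0538) = 0.5052 / 0.9462 ≈ 0.5339

PS ≈ 0.534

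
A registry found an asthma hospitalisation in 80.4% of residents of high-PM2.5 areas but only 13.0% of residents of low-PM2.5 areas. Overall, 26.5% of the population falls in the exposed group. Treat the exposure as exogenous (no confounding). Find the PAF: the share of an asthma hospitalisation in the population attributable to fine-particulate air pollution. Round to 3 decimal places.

p₁ = 0.804, p₀ = 0.13.
Overall risk P(Y=1) = π·p₁ + (1−π)·p₀ = 0.265×0.804 + 0.735×0.13 = 0.30861.
Under exogeneity, PAF = [P(Y=1) − p₀] / P(Y=1).
PAF = (0.30861 − 0.13) / 0.30861 ≈ 0.5788

PAF ≈ 0.579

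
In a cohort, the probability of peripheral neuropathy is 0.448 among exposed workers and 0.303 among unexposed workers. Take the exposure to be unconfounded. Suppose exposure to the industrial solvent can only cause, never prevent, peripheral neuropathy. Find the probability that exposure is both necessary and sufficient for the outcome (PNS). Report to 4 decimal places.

Let p₁ = 0.448, p₀ = 0.303.
Under exogeneity and monotonicity, PNS = p₁ − p₀.
PNS = 0.448 − 0.303 = 0.145

PNS ≈ 0.1450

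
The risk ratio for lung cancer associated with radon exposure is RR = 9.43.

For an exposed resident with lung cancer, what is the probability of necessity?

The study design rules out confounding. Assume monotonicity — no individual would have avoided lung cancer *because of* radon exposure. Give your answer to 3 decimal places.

PN ≈ 0.894

Under exogeneity and monotonicity, PN = (RR − 1) / RR = 1 − 1/RR.
PN = (9.43 − 1) / 9.43 = 8.43 / 9.43 ≈ 0.8940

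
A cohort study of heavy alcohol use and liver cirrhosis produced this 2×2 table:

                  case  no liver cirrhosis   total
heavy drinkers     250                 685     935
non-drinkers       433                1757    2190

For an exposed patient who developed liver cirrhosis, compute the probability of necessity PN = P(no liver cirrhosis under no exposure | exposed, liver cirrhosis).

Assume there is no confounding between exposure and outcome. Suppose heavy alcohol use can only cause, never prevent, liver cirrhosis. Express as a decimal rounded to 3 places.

PN ≈ 0.261

p₁ = P(outcome | exposed) = 250/935 = 0.26738
p₀ = P(outcome | unexposed) = 433/2190 = 0.19772
Under exogeneity and monotonicity, PN = (p₁ − p₀)/p₁.
PN = (0.26738 − 0.19772) / 0.26738 ≈ 0.2605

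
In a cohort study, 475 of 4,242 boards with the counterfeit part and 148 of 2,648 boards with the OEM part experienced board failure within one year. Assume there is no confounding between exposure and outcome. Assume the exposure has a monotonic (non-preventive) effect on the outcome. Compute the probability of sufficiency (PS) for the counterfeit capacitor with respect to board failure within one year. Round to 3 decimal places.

p₁ = P(outcome | exposed) = 475/4242 = 0.11198
p₀ = P(outcome | unexposed) = 148/2648 = 0.055891
Under exogeneity and monotonicity, PS = (p₁ − p₀) / (1 − p₀).
PS = (0.11198 − 0.055891) / (1 − 0.055891) = 0.056084 / 0.94411 ≈ 0.0594

PS ≈ 0.059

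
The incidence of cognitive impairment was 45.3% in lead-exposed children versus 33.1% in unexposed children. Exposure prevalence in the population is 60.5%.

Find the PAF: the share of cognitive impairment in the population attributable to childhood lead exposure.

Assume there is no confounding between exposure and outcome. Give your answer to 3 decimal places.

p₁ = 0.453, p₀ = 0.331.
Overall risk P(Y=1) = π·p₁ + (1−π)·p₀ = 0.605×0.453 + 0.395×0.331 = 0.40481.
Under exogeneity, PAF = [P(Y=1) − p₀] / P(Y=1).
PAF = (0.40481 − 0.331) / 0.40481 ≈ 0.1823

PAF ≈ 0.182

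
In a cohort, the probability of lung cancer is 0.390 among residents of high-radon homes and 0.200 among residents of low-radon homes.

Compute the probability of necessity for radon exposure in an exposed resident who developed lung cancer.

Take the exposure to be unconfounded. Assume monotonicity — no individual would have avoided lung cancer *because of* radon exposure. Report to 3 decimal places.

Let p₁ = 0.39, p₀ = 0.2.
Under exogeneity and monotonicity, PN = (p₁ − p₀) / p₁.
PN = (0.39 − 0.2) / 0.39 = 0.19 / 0.39 ≈ 0.4872

PN ≈ 0.487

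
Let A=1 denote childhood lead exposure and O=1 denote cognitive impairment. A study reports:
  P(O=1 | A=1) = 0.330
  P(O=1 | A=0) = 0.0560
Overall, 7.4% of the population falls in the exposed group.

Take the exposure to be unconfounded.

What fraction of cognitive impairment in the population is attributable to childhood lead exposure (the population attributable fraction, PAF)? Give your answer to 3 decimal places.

Let p₁ = 0.33, p₀ = 0.056.
Overall risk P(Y=1) = π·p₁ + (1−π)·p₀ = 0.074×0.33 + 0.926×0.056 = 0.076276.
Under exogeneity, PAF = [P(Y=1) − p₀] / P(Y=1).
PAF = (0.076276 − 0.056) / 0.076276 ≈ 0.2658

PAF ≈ 0.266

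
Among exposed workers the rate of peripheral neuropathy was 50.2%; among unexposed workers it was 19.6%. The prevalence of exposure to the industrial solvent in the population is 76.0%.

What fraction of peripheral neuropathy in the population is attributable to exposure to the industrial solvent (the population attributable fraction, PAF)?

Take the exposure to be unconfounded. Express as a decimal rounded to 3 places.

PAF ≈ 0.543

p₁ = 0.502, p₀ = 0.196.
Overall risk P(Y=1) = π·p₁ + (1−π)·p₀ = 0.76×0.502 + 0.24×0.196 = 0.42856.
Under exogeneity, PAF = [P(Y=1) − p₀] / P(Y=1).
PAF = (0.42856 − 0.196) / 0.42856 ≈ 0.5427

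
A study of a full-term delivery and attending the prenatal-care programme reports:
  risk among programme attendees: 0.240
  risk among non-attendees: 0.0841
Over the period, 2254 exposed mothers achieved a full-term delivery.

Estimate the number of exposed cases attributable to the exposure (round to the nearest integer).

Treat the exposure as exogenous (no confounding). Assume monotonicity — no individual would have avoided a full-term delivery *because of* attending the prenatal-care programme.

about 1464 cases

Let p₁ = 0.24, p₀ = 0.0841.
PN = (p₁ − p₀)/p₁ = (0.24 − 0.0841) / 0.24 ≈ 0.64958.
Attributable cases ≈ PN × (exposed cases) = 0.64958 × 2254 ≈ 1464.16.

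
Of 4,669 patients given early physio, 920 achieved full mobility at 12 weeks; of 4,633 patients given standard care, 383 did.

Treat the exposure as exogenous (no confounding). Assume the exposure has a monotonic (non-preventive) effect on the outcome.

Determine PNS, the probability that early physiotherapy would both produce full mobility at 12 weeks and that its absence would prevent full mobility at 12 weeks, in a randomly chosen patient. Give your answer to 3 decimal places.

PNS ≈ 0.114

p₁ = P(outcome | exposed) = 920/4669 = 0.19704
p₀ = P(outcome | unexposed) = 383/4633 = 0.082668
Under exogeneity and monotonicity, PNS = p₁ − p₀.
PNS = 0.19704 − 0.082668 = 0.11438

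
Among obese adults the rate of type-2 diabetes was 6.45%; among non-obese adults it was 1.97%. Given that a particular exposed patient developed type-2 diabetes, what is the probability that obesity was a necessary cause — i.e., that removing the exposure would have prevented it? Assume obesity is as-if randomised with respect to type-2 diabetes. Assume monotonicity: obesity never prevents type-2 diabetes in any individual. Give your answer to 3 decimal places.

PN ≈ 0.695

p₁ = 0.0645, p₀ = 0.0197.
Under exogeneity and monotonicity, PN = (p₁ − p₀) / p₁.
PN = (0.0645 − 0.0197) / 0.0645 = 0.0448 / 0.0645 ≈ 0.6946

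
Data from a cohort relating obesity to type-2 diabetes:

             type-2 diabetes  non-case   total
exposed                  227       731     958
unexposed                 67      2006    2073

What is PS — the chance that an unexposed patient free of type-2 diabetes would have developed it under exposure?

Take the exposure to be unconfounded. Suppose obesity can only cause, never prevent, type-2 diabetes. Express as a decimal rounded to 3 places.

p₁ = P(outcome | exposed) = 227/958 = 0.23695
p₀ = P(outcome | unexposed) = 67/2073 = 0.03232
Under exogeneity and monotonicity, PS = (p₁ − p₀) / (1 − p₀).
PS = (0.23695 − 0.03232) / (1 − 0.03232) = 0.20463 / 0.96768 ≈ 0.2115

PS ≈ 0.211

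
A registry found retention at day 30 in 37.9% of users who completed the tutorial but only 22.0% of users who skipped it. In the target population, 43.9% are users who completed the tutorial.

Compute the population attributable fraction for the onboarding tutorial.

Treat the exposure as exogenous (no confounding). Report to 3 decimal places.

PAF ≈ 0.241

p₁ = 0.379, p₀ = 0.22.
Overall risk P(Y=1) = π·p₁ + (1−π)·p₀ = 0.439×0.379 + 0.561×0.22 = 0.2898.
Under exogeneity, PAF = [P(Y=1) − p₀] / P(Y=1).
PAF = (0.2898 − 0.22) / 0.2898 ≈ 0.2409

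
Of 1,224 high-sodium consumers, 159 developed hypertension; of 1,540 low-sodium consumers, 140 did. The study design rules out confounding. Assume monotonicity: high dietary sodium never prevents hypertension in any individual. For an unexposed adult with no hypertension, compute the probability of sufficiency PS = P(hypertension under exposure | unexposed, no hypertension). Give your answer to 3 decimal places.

p₁ = P(outcome | exposed) = 159/1224 = 0.1299
p₀ = P(outcome | unexposed) = 140/1540 = 0.090909
Under exogeneity and monotonicity, PS = (p₁ − p₀) / (1 − p₀).
PS = (0.1299 − 0.090909) / (1 − 0.090909) = 0.038993 / 0.90909 ≈ 0.0429

PS ≈ 0.043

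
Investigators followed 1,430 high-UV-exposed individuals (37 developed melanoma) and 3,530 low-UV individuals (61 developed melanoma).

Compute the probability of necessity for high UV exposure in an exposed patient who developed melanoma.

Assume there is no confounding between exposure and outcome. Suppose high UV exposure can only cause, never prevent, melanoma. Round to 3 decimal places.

p₁ = P(outcome | exposed) = 37/1430 = 0.025874
p₀ = P(outcome | unexposed) = 61/3530 = 0.01728
Under exogeneity and monotonicity, PN = (p₁ − p₀) / p₁.
PN = (0.025874 − 0.01728) / 0.025874 = 0.0085937 / 0.025874 ≈ 0.3321

PN ≈ 0.332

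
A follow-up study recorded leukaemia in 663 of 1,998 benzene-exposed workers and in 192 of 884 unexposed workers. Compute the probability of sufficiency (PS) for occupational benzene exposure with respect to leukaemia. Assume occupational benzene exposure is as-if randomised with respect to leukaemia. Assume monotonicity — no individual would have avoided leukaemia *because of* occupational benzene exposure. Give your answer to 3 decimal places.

PS ≈ 0.146

p₁ = P(outcome | exposed) = 663/1998 = 0.33183
p₀ = P(outcome | unexposed) = 192/884 = 0.21719
Under exogeneity and monotonicity, PS = (p₁ − p₀) / (1 − p₀).
PS = (0.33183 − 0.21719) / (1 − 0.21719) = 0.11464 / 0.78281 ≈ 0.1464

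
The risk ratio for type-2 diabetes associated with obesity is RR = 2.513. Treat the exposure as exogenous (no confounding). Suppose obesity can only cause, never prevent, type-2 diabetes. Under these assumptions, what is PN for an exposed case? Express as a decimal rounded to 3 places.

Under exogeneity and monotonicity, PN = (RR − 1) / RR = 1 − 1/RR.
PN = (2.513 − 1) / 2.513 = 1.513 / 2.513 ≈ 0.6021

PN ≈ 0.602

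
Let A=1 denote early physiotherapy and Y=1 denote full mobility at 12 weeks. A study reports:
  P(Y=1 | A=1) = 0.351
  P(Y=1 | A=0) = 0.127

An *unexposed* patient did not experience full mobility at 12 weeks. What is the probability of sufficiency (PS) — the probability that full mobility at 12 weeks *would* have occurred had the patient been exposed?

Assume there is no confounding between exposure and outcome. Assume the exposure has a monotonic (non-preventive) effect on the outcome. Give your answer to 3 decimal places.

Let p₁ = 0.351, p₀ = 0.127.
Under exogeneity and monotonicity, PS = (p₁ − p₀) / (1 − p₀).
PS = (0.351 − 0.127) / (1 − 0.127) = 0.224 / 0.873 ≈ 0.2566

PS ≈ 0.257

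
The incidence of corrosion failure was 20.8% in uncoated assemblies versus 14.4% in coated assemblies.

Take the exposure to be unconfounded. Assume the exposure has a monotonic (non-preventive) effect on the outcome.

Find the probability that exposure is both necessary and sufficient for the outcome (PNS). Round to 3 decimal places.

p₁ = 0.208, p₀ = 0.144.
Under exogeneity and monotonicity, PNS = p₁ − p₀.
PNS = 0.208 − 0.144 = 0.064

PNS ≈ 0.064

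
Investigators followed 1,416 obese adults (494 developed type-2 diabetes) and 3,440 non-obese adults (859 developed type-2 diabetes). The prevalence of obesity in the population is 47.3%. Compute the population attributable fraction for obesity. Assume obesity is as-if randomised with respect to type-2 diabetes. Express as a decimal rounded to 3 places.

PAF ≈ 0.158

p₁ = P(outcome | exposed) = 494/1416 = 0.34887
p₀ = P(outcome | unexposed) = 859/3440 = 0.24971
Overall risk P(Y=1) = π·p₁ + (1−π)·p₀ = 0.473×0.34887 + 0.527×0.24971 = 0.29661.
Under exogeneity, PAF = [P(Y=1) − p₀] / P(Y=1).
PAF = (0.29661 − 0.24971) / 0.29661 ≈ 0.1581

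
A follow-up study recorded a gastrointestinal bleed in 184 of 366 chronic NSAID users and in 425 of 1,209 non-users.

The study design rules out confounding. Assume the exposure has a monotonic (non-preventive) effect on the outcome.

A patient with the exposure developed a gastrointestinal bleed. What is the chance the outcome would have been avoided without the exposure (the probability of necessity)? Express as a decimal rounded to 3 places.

PN ≈ 0.301

p₁ = P(outcome | exposed) = 184/366 = 0.50273
p₀ = P(outcome | unexposed) = 425/1209 = 0.35153
Under exogeneity and monotonicity, PN = (p₁ − p₀) / p₁.
PN = (0.50273 − 0.35153) / 0.50273 = 0.1512 / 0.50273 ≈ 0.3008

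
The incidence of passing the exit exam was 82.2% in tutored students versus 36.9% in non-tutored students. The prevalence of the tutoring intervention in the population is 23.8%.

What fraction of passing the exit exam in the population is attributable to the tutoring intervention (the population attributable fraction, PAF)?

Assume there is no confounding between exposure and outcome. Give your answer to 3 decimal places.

PAF ≈ 0.226

p₁ = 0.822, p₀ = 0.369.
Overall risk P(Y=1) = π·p₁ + (1−π)·p₀ = 0.238×0.822 + 0.762×0.369 = 0.47681.
Under exogeneity, PAF = [P(Y=1) − p₀] / P(Y=1).
PAF = (0.47681 − 0.369) / 0.47681 ≈ 0.2261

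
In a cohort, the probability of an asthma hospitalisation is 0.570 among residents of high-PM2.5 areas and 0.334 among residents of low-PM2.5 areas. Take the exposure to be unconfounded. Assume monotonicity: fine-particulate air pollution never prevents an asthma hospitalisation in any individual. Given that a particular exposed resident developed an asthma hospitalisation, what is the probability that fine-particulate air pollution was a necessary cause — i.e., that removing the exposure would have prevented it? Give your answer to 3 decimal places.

Let p₁ = 0.57, p₀ = 0.334.
Under exogeneity and monotonicity, PN = (p₁ − p₀) / p₁.
PN = (0.57 − 0.334) / 0.57 = 0.236 / 0.57 ≈ 0.4140

PN ≈ 0.414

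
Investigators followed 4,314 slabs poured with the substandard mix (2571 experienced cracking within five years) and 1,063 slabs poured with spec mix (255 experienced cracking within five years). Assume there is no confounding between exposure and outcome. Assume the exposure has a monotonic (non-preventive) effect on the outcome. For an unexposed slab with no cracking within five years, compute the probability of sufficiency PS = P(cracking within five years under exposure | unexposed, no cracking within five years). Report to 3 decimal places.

p₁ = P(outcome | exposed) = 2571/4314 = 0.59597
p₀ = P(outcome | unexposed) = 255/1063 = 0.23989
Under exogeneity and monotonicity, PS = (p₁ − p₀) / (1 − p₀).
PS = (0.59597 − 0.23989) / (1 − 0.23989) = 0.35608 / 0.76011 ≈ 0.4685

PS ≈ 0.468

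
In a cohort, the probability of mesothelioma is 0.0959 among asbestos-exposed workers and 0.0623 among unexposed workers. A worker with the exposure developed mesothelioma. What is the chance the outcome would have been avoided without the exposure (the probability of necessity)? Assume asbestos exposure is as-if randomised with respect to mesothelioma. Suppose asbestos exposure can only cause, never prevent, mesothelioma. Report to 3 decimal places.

Let p₁ = 0.0959, p₀ = 0.0623.
Under exogeneity and monotonicity, PN = (p₁ − p₀) / p₁.
PN = (0.0959 − 0.0623) / 0.0959 = 0.0336 / 0.0959 ≈ 0.3504

PN ≈ 0.350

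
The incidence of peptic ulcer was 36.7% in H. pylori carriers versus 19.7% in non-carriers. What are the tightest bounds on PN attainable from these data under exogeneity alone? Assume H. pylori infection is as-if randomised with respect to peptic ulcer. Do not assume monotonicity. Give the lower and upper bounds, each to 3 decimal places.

0.463 ≤ PN ≤ 1.000

p₁ = 0.367, p₀ = 0.197.
Under exogeneity alone the bounds on PN are max{0,(p₁−p₀)/p₁} ≤ PN ≤ min{1,(1−p₀)/p₁}.
  lower = (p₁ − p₀)/p₁ = 0.17 / 0.367 ≈ 0.4632
  upper = min{1, (1 − p₀)/p₁} = 0.803 / 0.367 ≈ 2.1880 → capped at 1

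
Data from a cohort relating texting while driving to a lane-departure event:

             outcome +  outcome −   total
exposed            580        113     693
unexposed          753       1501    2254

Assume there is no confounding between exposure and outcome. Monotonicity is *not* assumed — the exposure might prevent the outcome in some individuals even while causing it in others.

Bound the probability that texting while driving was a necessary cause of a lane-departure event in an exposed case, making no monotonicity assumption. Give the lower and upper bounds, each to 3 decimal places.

p₁ = P(outcome | exposed) = 580/693 = 0.83694
p₀ = P(outcome | unexposed) = 753/2254 = 0.33407
Under exogeneity alone the bounds on PN are max{0,(p₁−p₀)/p₁} ≤ PN ≤ min{1,(1−p₀)/p₁}.
  lower = (p₁ − p₀)/p₁ = 0.50287 / 0.83694 ≈ 0.6008
  upper = min{1, (1 − p₀)/p₁} = 0.66593 / 0.83694 ≈ 0.7957

0.601 ≤ PN ≤ 0.796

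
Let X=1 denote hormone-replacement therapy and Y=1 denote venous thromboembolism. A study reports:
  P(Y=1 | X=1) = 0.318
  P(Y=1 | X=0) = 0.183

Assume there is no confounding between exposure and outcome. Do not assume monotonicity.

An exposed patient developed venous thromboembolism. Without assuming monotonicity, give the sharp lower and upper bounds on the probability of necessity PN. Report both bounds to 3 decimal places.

Let p₁ = 0.318, p₀ = 0.183.
Under exogeneity alone the bounds on PN are max{0,(p₁−p₀)/p₁} ≤ PN ≤ min{1,(1−p₀)/p₁}.
  lower = (p₁ − p₀)/p₁ = 0.135 / 0.318 ≈ 0.4245
  upper = min{1, (1 − p₀)/p₁} = 0.817 / 0.318 ≈ 2.5692 → capped at 1

0.425 ≤ PN ≤ 1.000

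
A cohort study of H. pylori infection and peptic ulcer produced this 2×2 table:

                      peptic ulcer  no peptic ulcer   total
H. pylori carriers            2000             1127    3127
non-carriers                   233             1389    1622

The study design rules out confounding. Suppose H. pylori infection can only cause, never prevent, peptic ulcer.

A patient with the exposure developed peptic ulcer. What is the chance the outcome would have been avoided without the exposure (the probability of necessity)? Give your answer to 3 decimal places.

p₁ = P(outcome | exposed) = 2000/3127 = 0.63959
p₀ = P(outcome | unexposed) = 233/1622 = 0.14365
Under exogeneity and monotonicity, PN = (p₁ − p₀)/p₁.
PN = (0.63959 − 0.14365) / 0.63959 ≈ 0.7754

PN ≈ 0.775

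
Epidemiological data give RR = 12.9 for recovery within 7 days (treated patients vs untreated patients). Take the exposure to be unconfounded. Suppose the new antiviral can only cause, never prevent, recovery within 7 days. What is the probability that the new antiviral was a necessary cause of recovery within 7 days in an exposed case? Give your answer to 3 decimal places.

Under exogeneity and monotonicity, PN = (RR − 1) / RR = 1 − 1/RR.
PN = (12.9 − 1) / 12.9 = 11.9 / 12.9 ≈ 0.9225

PN ≈ 0.922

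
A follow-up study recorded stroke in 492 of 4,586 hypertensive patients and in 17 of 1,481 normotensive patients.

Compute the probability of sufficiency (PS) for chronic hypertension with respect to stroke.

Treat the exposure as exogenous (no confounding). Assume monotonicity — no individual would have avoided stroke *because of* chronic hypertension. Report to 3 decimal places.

p₁ = P(outcome | exposed) = 492/4586 = 0.10728
p₀ = P(outcome | unexposed) = 17/1481 = 0.011479
Under exogeneity and monotonicity, PS = (p₁ − p₀) / (1 − p₀).
PS = (0.10728 − 0.011479) / (1 − 0.011479) = 0.095804 / 0.98852 ≈ 0.0969

PS ≈ 0.097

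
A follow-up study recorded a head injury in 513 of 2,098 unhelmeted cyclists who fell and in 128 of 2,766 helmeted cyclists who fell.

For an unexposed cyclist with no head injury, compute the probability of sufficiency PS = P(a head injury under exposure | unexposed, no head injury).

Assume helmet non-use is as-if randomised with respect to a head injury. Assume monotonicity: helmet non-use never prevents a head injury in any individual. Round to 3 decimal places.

p₁ = P(outcome | exposed) = 513/2098 = 0.24452
p₀ = P(outcome | unexposed) = 128/2766 = 0.046276
Under exogeneity and monotonicity, PS = (p₁ − p₀) / (1 − p₀).
PS = (0.24452 − 0.046276) / (1 − 0.046276) = 0.19824 / 0.95372 ≈ 0.2079

PS ≈ 0.208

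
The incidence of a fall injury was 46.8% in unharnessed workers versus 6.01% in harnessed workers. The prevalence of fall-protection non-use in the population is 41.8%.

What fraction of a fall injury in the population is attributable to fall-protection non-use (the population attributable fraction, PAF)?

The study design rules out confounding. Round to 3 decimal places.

PAF ≈ 0.739

p₁ = 0.468, p₀ = 0.0601.
Overall risk P(Y=1) = π·p₁ + (1−π)·p₀ = 0.418×0.468 + 0.582×0.0601 = 0.2306.
Under exogeneity, PAF = [P(Y=1) − p₀] / P(Y=1).
PAF = (0.2306 − 0.0601) / 0.2306 ≈ 0.7394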